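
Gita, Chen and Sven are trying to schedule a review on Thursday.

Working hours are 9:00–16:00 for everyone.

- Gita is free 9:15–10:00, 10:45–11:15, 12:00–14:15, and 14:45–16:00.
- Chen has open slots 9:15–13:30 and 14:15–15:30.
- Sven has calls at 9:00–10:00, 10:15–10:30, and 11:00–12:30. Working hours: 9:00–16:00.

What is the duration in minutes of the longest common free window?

60 minutes

Sven free within 09:00–16:00: 10:00–10:15, 10:30–11:00, 12:30–16:00.
Gita ∩ Chen: 09:15–10:00, 10:45–11:15, 12:00–13:30, 14:45–15:30.
Gita ∩ Chen ∩ Sven: 10:45–11:00, 12:30–13:30, 14:45–15:30.
Common window lengths: 15, 60, 45 min; longest is 60.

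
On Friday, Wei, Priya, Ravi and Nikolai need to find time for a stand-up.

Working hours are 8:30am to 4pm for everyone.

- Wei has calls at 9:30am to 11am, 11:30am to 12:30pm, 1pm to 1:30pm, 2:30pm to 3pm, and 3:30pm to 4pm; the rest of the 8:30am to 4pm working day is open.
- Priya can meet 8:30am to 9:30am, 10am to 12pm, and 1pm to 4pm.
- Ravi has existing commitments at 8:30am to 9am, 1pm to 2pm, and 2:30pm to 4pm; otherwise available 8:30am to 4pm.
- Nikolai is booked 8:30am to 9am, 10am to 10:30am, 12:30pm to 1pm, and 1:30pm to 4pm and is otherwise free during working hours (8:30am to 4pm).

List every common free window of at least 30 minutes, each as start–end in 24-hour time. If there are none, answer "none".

09:00–09:30, 11:00–11:30

Wei free within 08:30–16:00: 08:30–09:30, 11:00–11:30, 12:30–13:00, 13:30–14:30, 15:00–15:30.
Ravi free within 08:30–16:00: 09:00–13:00, 14:00–14:30.
Nikolai free within 08:30–16:00: 09:00–10:00, 10:30–12:30, 13:00–13:30.
Wei ∩ Priya: 08:30–09:30, 11:00–11:30, 13:30–14:30, 15:00–15:30.
Wei ∩ Priya ∩ Ravi: 09:00–09:30, 11:00–11:30, 14:00–14:30.
Wei ∩ Priya ∩ Ravi ∩ Nikolai: 09:00–09:30, 11:00–11:30.
Windows ≥ 30 min: 09:00–09:30, 11:00–11:30.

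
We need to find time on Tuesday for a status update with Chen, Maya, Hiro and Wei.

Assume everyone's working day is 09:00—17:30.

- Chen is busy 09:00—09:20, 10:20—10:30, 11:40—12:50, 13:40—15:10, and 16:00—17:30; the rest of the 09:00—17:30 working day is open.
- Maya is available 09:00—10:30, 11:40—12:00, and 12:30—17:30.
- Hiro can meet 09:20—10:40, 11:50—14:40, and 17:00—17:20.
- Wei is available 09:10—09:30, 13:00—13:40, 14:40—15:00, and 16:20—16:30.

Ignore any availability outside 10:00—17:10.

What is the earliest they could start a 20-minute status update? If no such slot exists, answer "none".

Chen free within 09:00–17:30: 09:20–10:20, 10:30–11:40, 12:50–13:40, 15:10–16:00.
Chen ∩ Maya: 09:20–10:20, 12:50–13:40, 15:10–16:00.
Chen ∩ Maya ∩ Hiro: 09:20–10:20, 12:50–13:40.
Chen ∩ Maya ∩ Hiro ∩ Wei: 09:20–09:30, 13:00–13:40.
Restricted to 10:00–17:10: 13:00–13:40.
Windows ≥ 20 min: 13:00–13:40.
Earliest such window starts at 13:00.

13:00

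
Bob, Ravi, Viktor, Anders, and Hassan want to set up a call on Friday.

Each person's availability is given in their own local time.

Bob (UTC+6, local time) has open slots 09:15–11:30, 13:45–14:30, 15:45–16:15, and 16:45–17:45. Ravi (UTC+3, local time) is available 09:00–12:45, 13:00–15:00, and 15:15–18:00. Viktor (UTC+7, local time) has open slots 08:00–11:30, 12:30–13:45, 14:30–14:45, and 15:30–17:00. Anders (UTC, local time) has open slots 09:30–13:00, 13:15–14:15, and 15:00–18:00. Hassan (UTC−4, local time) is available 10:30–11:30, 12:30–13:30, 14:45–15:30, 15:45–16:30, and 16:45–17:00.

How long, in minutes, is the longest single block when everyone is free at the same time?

Bob → UTC: 03:15–05:30, 07:45–08:30, 09:45–10:15, 10:45–11:45.
Ravi → UTC: 06:00–09:45, 10:00–12:00, 12:15–15:00.
Viktor → UTC: 01:00–04:30, 05:30–06:45, 07:30–07:45, 08:30–10:00.
Anders → UTC: 09:30–13:00, 13:15–14:15, 15:00–18:00.
Hassan → UTC: 14:30–15:30, 16:30–17:30, 18:45–19:30, 19:45–20:30, 20:45–21:00.
Bob ∩ Ravi: 07:45–08:30, 10:00–10:15, 10:45–11:45.
Bob ∩ Ravi ∩ Viktor: (none).
Bob ∩ Ravi ∩ Viktor ∩ Anders: (none).
Bob ∩ Ravi ∩ Viktor ∩ Anders ∩ Hassan: (none).
No common window.

0 minutes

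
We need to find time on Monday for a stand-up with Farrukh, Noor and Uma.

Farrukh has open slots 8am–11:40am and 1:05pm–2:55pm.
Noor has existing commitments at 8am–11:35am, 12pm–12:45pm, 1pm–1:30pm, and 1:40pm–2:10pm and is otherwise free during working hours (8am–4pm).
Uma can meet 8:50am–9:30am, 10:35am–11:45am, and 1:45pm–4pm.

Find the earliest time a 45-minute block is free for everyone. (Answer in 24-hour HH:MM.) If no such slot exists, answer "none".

14:10

Noor free within 08:00–16:00: 11:35–12:00, 12:45–13:00, 13:30–13:40, 14:10–16:00.
Farrukh ∩ Noor: 11:35–11:40, 13:30–13:40, 14:10–14:55.
Farrukh ∩ Noor ∩ Uma: 11:35–11:40, 14:10–14:55.
Windows ≥ 45 min: 14:10–14:55.
Earliest such window starts at 14:10.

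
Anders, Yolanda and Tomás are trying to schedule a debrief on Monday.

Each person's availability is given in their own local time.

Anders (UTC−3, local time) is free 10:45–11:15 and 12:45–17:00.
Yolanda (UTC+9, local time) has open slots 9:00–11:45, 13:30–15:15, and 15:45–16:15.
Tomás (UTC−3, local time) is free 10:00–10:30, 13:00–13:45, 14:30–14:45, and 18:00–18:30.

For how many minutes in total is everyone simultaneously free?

0 minutes

Anders → UTC: 13:45–14:15, 15:45–20:00.
Yolanda → UTC: 00:00–02:45, 04:30–06:15, 06:45–07:15.
Tomás → UTC: 13:00–13:30, 16:00–16:45, 17:30–17:45, 21:00–21:30.
Anders ∩ Yolanda: (none).
Anders ∩ Yolanda ∩ Tomás: (none).
Total common minutes: 0.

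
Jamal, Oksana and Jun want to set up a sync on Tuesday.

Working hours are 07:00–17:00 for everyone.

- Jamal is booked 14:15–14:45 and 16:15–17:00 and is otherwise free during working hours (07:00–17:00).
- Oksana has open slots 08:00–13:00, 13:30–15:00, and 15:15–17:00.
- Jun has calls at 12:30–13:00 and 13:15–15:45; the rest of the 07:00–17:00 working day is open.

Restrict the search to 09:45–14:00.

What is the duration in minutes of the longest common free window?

165 minutes

Jamal free within 07:00–17:00: 07:00–14:15, 14:45–16:15.
Jun free within 07:00–17:00: 07:00–12:30, 13:00–13:15, 15:45–17:00.
Jamal ∩ Oksana: 08:00–13:00, 13:30–14:15, 14:45–15:00, 15:15–16:15.
Jamal ∩ Oksana ∩ Jun: 08:00–12:30, 15:45–16:15.
Restricted to 09:45–14:00: 09:45–12:30.
Single common window of 165 minutes.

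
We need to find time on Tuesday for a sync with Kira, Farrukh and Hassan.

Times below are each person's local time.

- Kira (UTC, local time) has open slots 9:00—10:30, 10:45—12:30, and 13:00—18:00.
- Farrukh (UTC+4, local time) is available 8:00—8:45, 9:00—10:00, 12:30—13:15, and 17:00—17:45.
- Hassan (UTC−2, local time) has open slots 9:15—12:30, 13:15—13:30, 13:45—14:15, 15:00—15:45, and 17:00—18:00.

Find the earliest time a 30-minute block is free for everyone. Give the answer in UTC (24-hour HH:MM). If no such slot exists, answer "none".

Kira → UTC: 09:00–10:30, 10:45–12:30, 13:00–18:00.
Farrukh → UTC: 04:00–04:45, 05:00–06:00, 08:30–09:15, 13:00–13:45.
Hassan → UTC: 11:15–14:30, 15:15–15:30, 15:45–16:15, 17:00–17:45, 19:00–20:00.
Kira ∩ Farrukh: 09:00–09:15, 13:00–13:45.
Kira ∩ Farrukh ∩ Hassan: 13:00–13:45.
Windows ≥ 30 min: 13:00–13:45.
Earliest such window starts at 13:00.

13:00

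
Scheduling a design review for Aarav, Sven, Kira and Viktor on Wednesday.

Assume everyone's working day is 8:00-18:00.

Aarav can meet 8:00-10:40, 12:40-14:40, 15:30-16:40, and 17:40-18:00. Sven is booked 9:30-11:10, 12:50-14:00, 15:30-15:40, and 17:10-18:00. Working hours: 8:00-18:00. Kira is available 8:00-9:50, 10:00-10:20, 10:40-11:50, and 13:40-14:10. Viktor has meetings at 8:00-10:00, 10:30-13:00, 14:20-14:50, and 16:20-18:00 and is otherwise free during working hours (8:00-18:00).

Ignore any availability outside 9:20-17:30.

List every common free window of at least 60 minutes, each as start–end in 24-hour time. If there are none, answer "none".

none

Sven free within 08:00–18:00: 08:00–09:30, 11:10–12:50, 14:00–15:30, 15:40–17:10.
Viktor free within 08:00–18:00: 10:00–10:30, 13:00–14:20, 14:50–16:20.
Aarav ∩ Sven: 08:00–09:30, 12:40–12:50, 14:00–14:40, 15:40–16:40.
Aarav ∩ Sven ∩ Kira: 08:00–09:30, 14:00–14:10.
Aarav ∩ Sven ∩ Kira ∩ Viktor: 14:00–14:10.
Restricted to 09:20–17:30: 14:00–14:10.
Windows ≥ 60 min: (none).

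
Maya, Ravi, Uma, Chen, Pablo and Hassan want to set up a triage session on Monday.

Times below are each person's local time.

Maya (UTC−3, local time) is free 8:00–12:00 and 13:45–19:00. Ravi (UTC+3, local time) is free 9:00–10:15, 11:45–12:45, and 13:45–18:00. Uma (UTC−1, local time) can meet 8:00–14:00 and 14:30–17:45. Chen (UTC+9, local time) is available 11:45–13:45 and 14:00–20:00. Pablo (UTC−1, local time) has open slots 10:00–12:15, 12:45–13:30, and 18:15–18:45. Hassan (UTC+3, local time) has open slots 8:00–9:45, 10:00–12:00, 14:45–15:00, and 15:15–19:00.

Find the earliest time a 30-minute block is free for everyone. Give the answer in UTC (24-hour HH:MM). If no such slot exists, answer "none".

Maya → UTC: 11:00–15:00, 16:45–22:00.
Ravi → UTC: 06:00–07:15, 08:45–09:45, 10:45–15:00.
Uma → UTC: 09:00–15:00, 15:30–18:45.
Chen → UTC: 02:45–04:45, 05:00–11:00.
Pablo → UTC: 11:00–13:15, 13:45–14:30, 19:15–19:45.
Hassan → UTC: 05:00–06:45, 07:00–09:00, 11:45–12:00, 12:15–16:00.
Maya ∩ Ravi: 11:00–15:00.
Maya ∩ Ravi ∩ Uma: 11:00–15:00.
Maya ∩ Ravi ∩ Uma ∩ Chen: (none).
Maya ∩ Ravi ∩ Uma ∩ Chen ∩ Pablo: (none).
Maya ∩ Ravi ∩ Uma ∩ Chen ∩ Pablo ∩ Hassan: (none).
Windows ≥ 30 min: (none).

none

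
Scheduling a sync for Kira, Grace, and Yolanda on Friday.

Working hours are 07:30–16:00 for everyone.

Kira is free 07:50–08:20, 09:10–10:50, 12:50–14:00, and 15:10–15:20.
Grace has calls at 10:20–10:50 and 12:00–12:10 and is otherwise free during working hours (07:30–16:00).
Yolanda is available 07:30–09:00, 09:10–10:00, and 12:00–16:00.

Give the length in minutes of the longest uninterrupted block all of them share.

Grace free within 07:30–16:00: 07:30–10:20, 10:50–12:00, 12:10–16:00.
Kira ∩ Grace: 07:50–08:20, 09:10–10:20, 12:50–14:00, 15:10–15:20.
Kira ∩ Grace ∩ Yolanda: 07:50–08:20, 09:10–10:00, 12:50–14:00, 15:10–15:20.
Common window lengths: 30, 50, 70, 10 min; longest is 70.

70 minutes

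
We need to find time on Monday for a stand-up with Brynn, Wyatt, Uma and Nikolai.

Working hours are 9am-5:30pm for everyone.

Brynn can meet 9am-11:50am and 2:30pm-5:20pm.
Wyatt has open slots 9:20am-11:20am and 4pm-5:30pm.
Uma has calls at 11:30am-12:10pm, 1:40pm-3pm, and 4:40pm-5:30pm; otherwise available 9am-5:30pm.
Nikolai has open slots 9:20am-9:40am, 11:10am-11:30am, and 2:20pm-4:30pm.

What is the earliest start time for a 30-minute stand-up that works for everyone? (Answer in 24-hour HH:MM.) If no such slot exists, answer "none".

Uma free within 09:00–17:30: 09:00–11:30, 12:10–13:40, 15:00–16:40.
Brynn ∩ Wyatt: 09:20–11:20, 16:00–17:20.
Brynn ∩ Wyatt ∩ Uma: 09:20–11:20, 16:00–16:40.
Brynn ∩ Wyatt ∩ Uma ∩ Nikolai: 09:20–09:40, 11:10–11:20, 16:00–16:30.
Windows ≥ 30 min: 16:00–16:30.
Earliest such window starts at 16:00.

16:00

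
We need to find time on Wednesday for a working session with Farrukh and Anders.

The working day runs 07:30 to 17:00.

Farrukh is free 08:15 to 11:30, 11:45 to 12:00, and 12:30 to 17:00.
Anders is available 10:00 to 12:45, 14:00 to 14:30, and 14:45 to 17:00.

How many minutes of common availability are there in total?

Farrukh ∩ Anders: 10:00–11:30, 11:45–12:00, 12:30–12:45, 14:00–14:30, 14:45–17:00.
Total common minutes: 90 + 15 + 15 + 30 + 135 = 285.

285 minutes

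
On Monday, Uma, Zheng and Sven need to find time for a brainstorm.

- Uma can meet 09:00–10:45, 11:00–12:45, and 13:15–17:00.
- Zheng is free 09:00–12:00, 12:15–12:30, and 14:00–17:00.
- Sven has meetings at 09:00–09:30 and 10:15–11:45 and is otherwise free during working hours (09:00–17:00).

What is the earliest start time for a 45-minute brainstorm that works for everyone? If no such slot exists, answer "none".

09:30

Sven free within 09:00–17:00: 09:30–10:15, 11:45–17:00.
Uma ∩ Zheng: 09:00–10:45, 11:00–12:00, 12:15–12:30, 14:00–17:00.
Uma ∩ Zheng ∩ Sven: 09:30–10:15, 11:45–12:00, 12:15–12:30, 14:00–17:00.
Windows ≥ 45 min: 09:30–10:15, 14:00–17:00.
Earliest such window starts at 09:30.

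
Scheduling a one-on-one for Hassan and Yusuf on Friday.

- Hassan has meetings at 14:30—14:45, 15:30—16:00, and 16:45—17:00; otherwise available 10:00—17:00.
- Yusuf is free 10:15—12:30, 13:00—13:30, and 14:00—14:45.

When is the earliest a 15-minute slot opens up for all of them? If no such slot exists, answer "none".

10:15

Hassan free within 10:00–17:00: 10:00–14:30, 14:45–15:30, 16:00–16:45.
Hassan ∩ Yusuf: 10:15–12:30, 13:00–13:30, 14:00–14:30.
Windows ≥ 15 min: 10:15–12:30, 13:00–13:30, 14:00–14:30.
Earliest such window starts at 10:15.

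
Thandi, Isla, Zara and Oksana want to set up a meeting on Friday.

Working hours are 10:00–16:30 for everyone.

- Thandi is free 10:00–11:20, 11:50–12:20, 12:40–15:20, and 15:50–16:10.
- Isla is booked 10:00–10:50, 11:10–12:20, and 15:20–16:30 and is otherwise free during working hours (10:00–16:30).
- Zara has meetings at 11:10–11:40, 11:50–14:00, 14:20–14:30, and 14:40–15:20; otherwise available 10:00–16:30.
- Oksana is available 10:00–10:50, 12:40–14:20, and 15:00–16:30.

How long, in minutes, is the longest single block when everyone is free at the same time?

Isla free within 10:00–16:30: 10:50–11:10, 12:20–15:20.
Zara free within 10:00–16:30: 10:00–11:10, 11:40–11:50, 14:00–14:20, 14:30–14:40, 15:20–16:30.
Thandi ∩ Isla: 10:50–11:10, 12:40–15:20.
Thandi ∩ Isla ∩ Zara: 10:50–11:10, 14:00–14:20, 14:30–14:40.
Thandi ∩ Isla ∩ Zara ∩ Oksana: 14:00–14:20.
Single common window of 20 minutes.

20 minutes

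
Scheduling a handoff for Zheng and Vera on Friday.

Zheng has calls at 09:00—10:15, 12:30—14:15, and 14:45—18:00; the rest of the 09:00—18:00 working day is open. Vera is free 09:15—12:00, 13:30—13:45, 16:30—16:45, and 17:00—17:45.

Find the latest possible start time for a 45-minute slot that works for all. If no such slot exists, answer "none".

11:15

Zheng free within 09:00–18:00: 10:15–12:30, 14:15–14:45.
Zheng ∩ Vera: 10:15–12:00.
Windows ≥ 45 min: 10:15–12:00.
Latest start in the last window 10:15–12:00 is 12:00 − 45 min = 11:15.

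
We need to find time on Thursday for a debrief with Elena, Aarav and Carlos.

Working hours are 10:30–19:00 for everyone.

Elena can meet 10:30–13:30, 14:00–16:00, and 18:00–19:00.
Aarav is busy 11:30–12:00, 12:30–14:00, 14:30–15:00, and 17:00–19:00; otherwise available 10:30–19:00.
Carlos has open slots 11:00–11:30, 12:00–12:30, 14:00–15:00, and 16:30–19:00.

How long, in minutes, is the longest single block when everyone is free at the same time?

30 minutes

Aarav free within 10:30–19:00: 10:30–11:30, 12:00–12:30, 14:00–14:30, 15:00–17:00.
Elena ∩ Aarav: 10:30–11:30, 12:00–12:30, 14:00–14:30, 15:00–16:00.
Elena ∩ Aarav ∩ Carlos: 11:00–11:30, 12:00–12:30, 14:00–14:30.
Common window lengths: 30, 30, 30 min; longest is 30.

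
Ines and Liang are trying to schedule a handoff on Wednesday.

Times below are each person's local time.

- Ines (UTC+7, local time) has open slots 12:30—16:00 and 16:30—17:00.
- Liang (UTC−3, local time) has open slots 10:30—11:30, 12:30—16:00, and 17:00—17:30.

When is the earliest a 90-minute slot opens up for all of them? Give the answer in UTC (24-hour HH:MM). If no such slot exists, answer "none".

Ines → UTC: 05:30–09:00, 09:30–10:00.
Liang → UTC: 13:30–14:30, 15:30–19:00, 20:00–20:30.
Ines ∩ Liang: (none).
Windows ≥ 90 min: (none).

none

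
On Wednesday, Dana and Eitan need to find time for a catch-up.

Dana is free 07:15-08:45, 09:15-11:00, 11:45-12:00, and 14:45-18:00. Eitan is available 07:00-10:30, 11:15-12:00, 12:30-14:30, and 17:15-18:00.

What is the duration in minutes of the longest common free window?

90 minutes

Dana ∩ Eitan: 07:15–08:45, 09:15–10:30, 11:45–12:00, 17:15–18:00.
Common window lengths: 90, 75, 15, 45 min; longest is 90.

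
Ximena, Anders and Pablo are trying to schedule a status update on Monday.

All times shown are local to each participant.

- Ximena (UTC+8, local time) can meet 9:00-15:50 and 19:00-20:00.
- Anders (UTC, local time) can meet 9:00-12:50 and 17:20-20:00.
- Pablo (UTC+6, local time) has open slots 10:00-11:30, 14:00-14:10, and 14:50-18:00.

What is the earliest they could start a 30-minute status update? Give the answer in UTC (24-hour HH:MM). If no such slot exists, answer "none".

Ximena → UTC: 01:00–07:50, 11:00–12:00.
Anders → UTC: 09:00–12:50, 17:20–20:00.
Pablo → UTC: 04:00–05:30, 08:00–08:10, 08:50–12:00.
Ximena ∩ Anders: 11:00–12:00.
Ximena ∩ Anders ∩ Pablo: 11:00–12:00.
Windows ≥ 30 min: 11:00–12:00.
Earliest such window starts at 11:00.

11:00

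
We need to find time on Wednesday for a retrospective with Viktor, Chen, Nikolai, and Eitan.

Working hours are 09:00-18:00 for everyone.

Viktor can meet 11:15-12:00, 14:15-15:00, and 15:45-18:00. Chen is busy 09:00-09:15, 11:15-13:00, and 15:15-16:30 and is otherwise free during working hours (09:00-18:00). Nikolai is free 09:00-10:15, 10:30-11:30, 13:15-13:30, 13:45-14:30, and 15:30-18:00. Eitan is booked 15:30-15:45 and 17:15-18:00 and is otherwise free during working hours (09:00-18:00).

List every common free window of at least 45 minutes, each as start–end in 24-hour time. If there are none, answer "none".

Chen free within 09:00–18:00: 09:15–11:15, 13:00–15:15, 16:30–18:00.
Eitan free within 09:00–18:00: 09:00–15:30, 15:45–17:15.
Viktor ∩ Chen: 14:15–15:00, 16:30–18:00.
Viktor ∩ Chen ∩ Nikolai: 14:15–14:30, 16:30–18:00.
Viktor ∩ Chen ∩ Nikolai ∩ Eitan: 14:15–14:30, 16:30–17:15.
Windows ≥ 45 min: 16:30–17:15.

16:30–17:15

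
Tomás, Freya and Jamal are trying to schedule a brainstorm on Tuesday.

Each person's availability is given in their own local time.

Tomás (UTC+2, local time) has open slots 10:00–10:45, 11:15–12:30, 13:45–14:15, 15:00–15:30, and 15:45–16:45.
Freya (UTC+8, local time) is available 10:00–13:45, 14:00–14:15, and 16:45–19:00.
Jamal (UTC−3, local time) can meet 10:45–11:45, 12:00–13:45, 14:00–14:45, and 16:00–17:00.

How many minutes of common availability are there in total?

0 minutes

Tomás → UTC: 08:00–08:45, 09:15–10:30, 11:45–12:15, 13:00–13:30, 13:45–14:45.
Freya → UTC: 02:00–05:45, 06:00–06:15, 08:45–11:00.
Jamal → UTC: 13:45–14:45, 15:00–16:45, 17:00–17:45, 19:00–20:00.
Tomás ∩ Freya: 09:15–10:30.
Tomás ∩ Freya ∩ Jamal: (none).
Total common minutes: 0.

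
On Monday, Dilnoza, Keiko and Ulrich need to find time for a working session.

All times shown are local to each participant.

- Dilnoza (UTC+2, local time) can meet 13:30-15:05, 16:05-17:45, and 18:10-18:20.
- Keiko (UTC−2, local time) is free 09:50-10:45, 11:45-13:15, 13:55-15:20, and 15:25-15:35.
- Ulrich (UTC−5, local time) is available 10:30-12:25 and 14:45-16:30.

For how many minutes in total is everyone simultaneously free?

10 minutes

Dilnoza → UTC: 11:30–13:05, 14:05–15:45, 16:10–16:20.
Keiko → UTC: 11:50–12:45, 13:45–15:15, 15:55–17:20, 17:25–17:35.
Ulrich → UTC: 15:30–17:25, 19:45–21:30.
Dilnoza ∩ Keiko: 11:50–12:45, 14:05–15:15, 16:10–16:20.
Dilnoza ∩ Keiko ∩ Ulrich: 16:10–16:20.
Total common minutes: 10.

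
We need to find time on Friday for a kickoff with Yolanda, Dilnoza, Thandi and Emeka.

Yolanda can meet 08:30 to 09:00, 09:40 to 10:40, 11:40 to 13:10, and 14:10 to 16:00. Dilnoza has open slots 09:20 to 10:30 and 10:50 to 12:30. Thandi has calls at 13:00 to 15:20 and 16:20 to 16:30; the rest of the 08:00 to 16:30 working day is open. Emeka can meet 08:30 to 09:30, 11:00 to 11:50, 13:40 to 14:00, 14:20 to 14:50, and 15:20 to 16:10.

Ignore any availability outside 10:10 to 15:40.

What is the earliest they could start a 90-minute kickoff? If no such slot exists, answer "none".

Thandi free within 08:00–16:30: 08:00–13:00, 15:20–16:20.
Yolanda ∩ Dilnoza: 09:40–10:30, 11:40–12:30.
Yolanda ∩ Dilnoza ∩ Thandi: 09:40–10:30, 11:40–12:30.
Yolanda ∩ Dilnoza ∩ Thandi ∩ Emeka: 11:40–11:50.
Restricted to 10:10–15:40: 11:40–11:50.
Windows ≥ 90 min: (none).

none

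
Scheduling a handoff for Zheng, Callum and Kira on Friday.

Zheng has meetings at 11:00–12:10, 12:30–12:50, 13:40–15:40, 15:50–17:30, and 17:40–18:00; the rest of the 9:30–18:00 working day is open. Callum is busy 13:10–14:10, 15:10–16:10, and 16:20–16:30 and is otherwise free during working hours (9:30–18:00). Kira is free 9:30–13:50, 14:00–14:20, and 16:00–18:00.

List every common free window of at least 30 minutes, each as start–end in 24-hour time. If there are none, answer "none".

09:30–11:00

Zheng free within 09:30–18:00: 09:30–11:00, 12:10–12:30, 12:50–13:40, 15:40–15:50, 17:30–17:40.
Callum free within 09:30–18:00: 09:30–13:10, 14:10–15:10, 16:10–16:20, 16:30–18:00.
Zheng ∩ Callum: 09:30–11:00, 12:10–12:30, 12:50–13:10, 17:30–17:40.
Zheng ∩ Callum ∩ Kira: 09:30–11:00, 12:10–12:30, 12:50–13:10, 17:30–17:40.
Windows ≥ 30 min: 09:30–11:00.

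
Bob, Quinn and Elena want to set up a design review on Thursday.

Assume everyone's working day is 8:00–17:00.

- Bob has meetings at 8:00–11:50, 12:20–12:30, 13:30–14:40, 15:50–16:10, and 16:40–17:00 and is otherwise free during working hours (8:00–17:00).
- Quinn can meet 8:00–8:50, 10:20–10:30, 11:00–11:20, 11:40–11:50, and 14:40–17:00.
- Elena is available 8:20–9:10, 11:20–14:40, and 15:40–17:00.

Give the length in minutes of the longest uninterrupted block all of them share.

Bob free within 08:00–17:00: 11:50–12:20, 12:30–13:30, 14:40–15:50, 16:10–16:40.
Bob ∩ Quinn: 14:40–15:50, 16:10–16:40.
Bob ∩ Quinn ∩ Elena: 15:40–15:50, 16:10–16:40.
Common window lengths: 10, 30 min; longest is 30.

30 minutes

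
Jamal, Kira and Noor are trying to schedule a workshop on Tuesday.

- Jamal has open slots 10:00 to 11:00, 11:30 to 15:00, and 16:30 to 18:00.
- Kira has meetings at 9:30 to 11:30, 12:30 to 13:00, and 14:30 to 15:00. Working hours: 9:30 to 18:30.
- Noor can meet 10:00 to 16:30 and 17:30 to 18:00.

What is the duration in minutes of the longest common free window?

Kira free within 09:30–18:30: 11:30–12:30, 13:00–14:30, 15:00–18:30.
Jamal ∩ Kira: 11:30–12:30, 13:00–14:30, 16:30–18:00.
Jamal ∩ Kira ∩ Noor: 11:30–12:30, 13:00–14:30, 17:30–18:00.
Common window lengths: 60, 90, 30 min; longest is 90.

90 minutes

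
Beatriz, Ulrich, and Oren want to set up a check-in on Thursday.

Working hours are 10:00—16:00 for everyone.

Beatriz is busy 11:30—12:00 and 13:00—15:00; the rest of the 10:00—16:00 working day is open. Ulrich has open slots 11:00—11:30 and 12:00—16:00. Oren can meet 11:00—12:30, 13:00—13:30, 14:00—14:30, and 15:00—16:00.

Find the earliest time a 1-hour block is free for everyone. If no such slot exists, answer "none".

Beatriz free within 10:00–16:00: 10:00–11:30, 12:00–13:00, 15:00–16:00.
Beatriz ∩ Ulrich: 11:00–11:30, 12:00–13:00, 15:00–16:00.
Beatriz ∩ Ulrich ∩ Oren: 11:00–11:30, 12:00–12:30, 15:00–16:00.
Windows ≥ 60 min: 15:00–16:00.
Earliest such window starts at 15:00.

15:00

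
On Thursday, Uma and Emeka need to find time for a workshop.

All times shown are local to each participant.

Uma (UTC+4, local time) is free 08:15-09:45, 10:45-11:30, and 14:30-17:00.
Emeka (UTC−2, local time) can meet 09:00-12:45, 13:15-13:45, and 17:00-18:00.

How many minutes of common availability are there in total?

120 minutes

Uma → UTC: 04:15–05:45, 06:45–07:30, 10:30–13:00.
Emeka → UTC: 11:00–14:45, 15:15–15:45, 19:00–20:00.
Uma ∩ Emeka: 11:00–13:00.
Total common minutes: 120.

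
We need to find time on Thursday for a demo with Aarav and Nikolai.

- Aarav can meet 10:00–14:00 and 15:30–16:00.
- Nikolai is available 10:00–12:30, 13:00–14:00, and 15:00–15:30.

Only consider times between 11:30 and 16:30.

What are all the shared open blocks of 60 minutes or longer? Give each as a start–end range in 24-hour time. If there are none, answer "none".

11:30–12:30, 13:00–14:00

Aarav ∩ Nikolai: 10:00–12:30, 13:00–14:00.
Restricted to 11:30–16:30: 11:30–12:30, 13:00–14:00.
Windows ≥ 60 min: 11:30–12:30, 13:00–14:00.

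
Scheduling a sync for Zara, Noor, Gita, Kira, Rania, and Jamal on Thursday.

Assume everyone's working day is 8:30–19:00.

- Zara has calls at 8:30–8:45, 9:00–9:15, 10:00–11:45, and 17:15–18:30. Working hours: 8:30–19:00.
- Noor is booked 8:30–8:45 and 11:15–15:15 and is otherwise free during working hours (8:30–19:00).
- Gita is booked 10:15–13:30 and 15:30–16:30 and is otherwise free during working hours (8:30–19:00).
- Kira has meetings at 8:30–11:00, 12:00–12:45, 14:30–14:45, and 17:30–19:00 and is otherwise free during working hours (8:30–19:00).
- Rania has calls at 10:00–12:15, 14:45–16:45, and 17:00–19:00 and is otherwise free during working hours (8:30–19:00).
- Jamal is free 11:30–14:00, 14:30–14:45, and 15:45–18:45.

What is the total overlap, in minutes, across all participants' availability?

15 minutes

Zara free within 08:30–19:00: 08:45–09:00, 09:15–10:00, 11:45–17:15, 18:30–19:00.
Noor free within 08:30–19:00: 08:45–11:15, 15:15–19:00.
Gita free within 08:30–19:00: 08:30–10:15, 13:30–15:30, 16:30–19:00.
Kira free within 08:30–19:00: 11:00–12:00, 12:45–14:30, 14:45–17:30.
Rania free within 08:30–19:00: 08:30–10:00, 12:15–14:45, 16:45–17:00.
Zara ∩ Noor: 08:45–09:00, 09:15–10:00, 15:15–17:15, 18:30–19:00.
Zara ∩ Noor ∩ Gita: 08:45–09:00, 09:15–10:00, 15:15–15:30, 16:30–17:15, 18:30–19:00.
Zara ∩ Noor ∩ Gita ∩ Kira: 15:15–15:30, 16:30–17:15.
Zara ∩ Noor ∩ Gita ∩ Kira ∩ Rania: 16:45–17:00.
Zara ∩ Noor ∩ Gita ∩ Kira ∩ Rania ∩ Jamal: 16:45–17:00.
Total common minutes: 15.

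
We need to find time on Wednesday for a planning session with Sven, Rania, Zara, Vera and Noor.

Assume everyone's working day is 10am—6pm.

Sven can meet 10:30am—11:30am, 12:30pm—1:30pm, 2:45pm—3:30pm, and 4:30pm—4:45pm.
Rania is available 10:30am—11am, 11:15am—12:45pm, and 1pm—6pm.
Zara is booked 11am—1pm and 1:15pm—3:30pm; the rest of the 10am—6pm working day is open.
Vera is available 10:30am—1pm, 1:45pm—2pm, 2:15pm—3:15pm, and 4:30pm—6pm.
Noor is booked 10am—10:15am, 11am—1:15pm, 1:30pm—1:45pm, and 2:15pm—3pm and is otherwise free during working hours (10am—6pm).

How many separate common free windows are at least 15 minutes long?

2

Zara free within 10:00–18:00: 10:00–11:00, 13:00–13:15, 15:30–18:00.
Noor free within 10:00–18:00: 10:15–11:00, 13:15–13:30, 13:45–14:15, 15:00–18:00.
Sven ∩ Rania: 10:30–11:00, 11:15–11:30, 12:30–12:45, 13:00–13:30, 14:45–15:30, 16:30–16:45.
Sven ∩ Rania ∩ Zara: 10:30–11:00, 13:00–13:15, 16:30–16:45.
Sven ∩ Rania ∩ Zara ∩ Vera: 10:30–11:00, 16:30–16:45.
Sven ∩ Rania ∩ Zara ∩ Vera ∩ Noor: 10:30–11:00, 16:30–16:45.
Windows ≥ 15 min: 10:30–11:00, 16:30–16:45.
That's 2 windows.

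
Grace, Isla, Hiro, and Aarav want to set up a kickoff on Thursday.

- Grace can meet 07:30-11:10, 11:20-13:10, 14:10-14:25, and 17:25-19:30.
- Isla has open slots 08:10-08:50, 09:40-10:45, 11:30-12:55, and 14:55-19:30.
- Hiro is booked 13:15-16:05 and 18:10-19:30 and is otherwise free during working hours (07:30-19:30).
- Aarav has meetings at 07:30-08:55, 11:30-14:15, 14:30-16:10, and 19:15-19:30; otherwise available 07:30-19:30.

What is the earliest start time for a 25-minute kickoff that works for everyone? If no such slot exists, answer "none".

09:40

Hiro free within 07:30–19:30: 07:30–13:15, 16:05–18:10.
Aarav free within 07:30–19:30: 08:55–11:30, 14:15–14:30, 16:10–19:15.
Grace ∩ Isla: 08:10–08:50, 09:40–10:45, 11:30–12:55, 17:25–19:30.
Grace ∩ Isla ∩ Hiro: 08:10–08:50, 09:40–10:45, 11:30–12:55, 17:25–18:10.
Grace ∩ Isla ∩ Hiro ∩ Aarav: 09:40–10:45, 17:25–18:10.
Windows ≥ 25 min: 09:40–10:45, 17:25–18:10.
Earliest such window starts at 09:40.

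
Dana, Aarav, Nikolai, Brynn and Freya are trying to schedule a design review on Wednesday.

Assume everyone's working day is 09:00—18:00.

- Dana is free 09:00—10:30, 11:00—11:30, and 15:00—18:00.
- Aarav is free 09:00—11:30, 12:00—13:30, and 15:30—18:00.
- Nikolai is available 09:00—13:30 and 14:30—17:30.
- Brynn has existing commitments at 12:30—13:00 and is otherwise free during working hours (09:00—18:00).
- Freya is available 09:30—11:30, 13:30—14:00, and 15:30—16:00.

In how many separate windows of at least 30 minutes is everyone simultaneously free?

3

Brynn free within 09:00–18:00: 09:00–12:30, 13:00–18:00.
Dana ∩ Aarav: 09:00–10:30, 11:00–11:30, 15:30–18:00.
Dana ∩ Aarav ∩ Nikolai: 09:00–10:30, 11:00–11:30, 15:30–17:30.
Dana ∩ Aarav ∩ Nikolai ∩ Brynn: 09:00–10:30, 11:00–11:30, 15:30–17:30.
Dana ∩ Aarav ∩ Nikolai ∩ Brynn ∩ Freya: 09:30–10:30, 11:00–11:30, 15:30–16:00.
Windows ≥ 30 min: 09:30–10:30, 11:00–11:30, 15:30–16:00.
That's 3 windows.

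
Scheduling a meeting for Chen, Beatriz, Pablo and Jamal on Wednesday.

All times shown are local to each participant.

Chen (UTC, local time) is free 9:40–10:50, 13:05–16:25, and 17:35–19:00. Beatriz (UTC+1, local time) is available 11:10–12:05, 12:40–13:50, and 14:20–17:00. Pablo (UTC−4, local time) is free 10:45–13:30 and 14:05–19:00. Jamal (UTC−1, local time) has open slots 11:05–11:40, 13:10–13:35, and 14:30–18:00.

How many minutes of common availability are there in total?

30 minutes

Chen → UTC: 09:40–10:50, 13:05–16:25, 17:35–19:00.
Beatriz → UTC: 10:10–11:05, 11:40–12:50, 13:20–16:00.
Pablo → UTC: 14:45–17:30, 18:05–23:00.
Jamal → UTC: 12:05–12:40, 14:10–14:35, 15:30–19:00.
Chen ∩ Beatriz: 10:10–10:50, 13:20–16:00.
Chen ∩ Beatriz ∩ Pablo: 14:45–16:00.
Chen ∩ Beatriz ∩ Pablo ∩ Jamal: 15:30–16:00.
Total common minutes: 30.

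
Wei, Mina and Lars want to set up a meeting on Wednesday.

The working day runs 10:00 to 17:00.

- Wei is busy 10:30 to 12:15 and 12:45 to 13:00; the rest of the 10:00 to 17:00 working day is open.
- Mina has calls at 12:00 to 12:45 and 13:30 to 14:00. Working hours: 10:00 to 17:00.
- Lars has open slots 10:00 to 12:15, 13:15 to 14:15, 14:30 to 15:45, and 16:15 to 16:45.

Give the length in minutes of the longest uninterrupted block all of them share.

Wei free within 10:00–17:00: 10:00–10:30, 12:15–12:45, 13:00–17:00.
Mina free within 10:00–17:00: 10:00–12:00, 12:45–13:30, 14:00–17:00.
Wei ∩ Mina: 10:00–10:30, 13:00–13:30, 14:00–17:00.
Wei ∩ Mina ∩ Lars: 10:00–10:30, 13:15–13:30, 14:00–14:15, 14:30–15:45, 16:15–16:45.
Common window lengths: 30, 15, 15, 75, 30 min; longest is 75.

75 minutes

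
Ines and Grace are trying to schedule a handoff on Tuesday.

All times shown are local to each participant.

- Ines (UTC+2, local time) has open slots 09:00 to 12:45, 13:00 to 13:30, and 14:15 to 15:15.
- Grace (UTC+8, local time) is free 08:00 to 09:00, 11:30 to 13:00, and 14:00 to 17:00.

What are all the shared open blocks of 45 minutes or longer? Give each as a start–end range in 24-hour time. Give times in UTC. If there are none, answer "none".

Ines → UTC: 07:00–10:45, 11:00–11:30, 12:15–13:15.
Grace → UTC: 00:00–01:00, 03:30–05:00, 06:00–09:00.
Ines ∩ Grace: 07:00–09:00.
Windows ≥ 45 min: 07:00–09:00.

07:00–09:00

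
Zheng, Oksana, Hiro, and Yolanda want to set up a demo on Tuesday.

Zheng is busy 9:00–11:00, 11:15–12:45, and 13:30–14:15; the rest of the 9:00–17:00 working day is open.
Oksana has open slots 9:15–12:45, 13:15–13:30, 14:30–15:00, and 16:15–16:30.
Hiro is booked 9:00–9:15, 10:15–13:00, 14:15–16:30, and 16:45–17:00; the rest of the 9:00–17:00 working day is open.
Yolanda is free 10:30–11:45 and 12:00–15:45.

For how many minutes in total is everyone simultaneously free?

15 minutes

Zheng free within 09:00–17:00: 11:00–11:15, 12:45–13:30, 14:15–17:00.
Hiro free within 09:00–17:00: 09:15–10:15, 13:00–14:15, 16:30–16:45.
Zheng ∩ Oksana: 11:00–11:15, 13:15–13:30, 14:30–15:00, 16:15–16:30.
Zheng ∩ Oksana ∩ Hiro: 13:15–13:30.
Zheng ∩ Oksana ∩ Hiro ∩ Yolanda: 13:15–13:30.
Total common minutes: 15.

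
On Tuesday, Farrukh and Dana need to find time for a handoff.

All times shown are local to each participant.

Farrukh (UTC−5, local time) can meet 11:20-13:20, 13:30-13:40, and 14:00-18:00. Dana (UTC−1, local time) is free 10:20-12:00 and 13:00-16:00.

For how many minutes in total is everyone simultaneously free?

Farrukh → UTC: 16:20–18:20, 18:30–18:40, 19:00–23:00.
Dana → UTC: 11:20–13:00, 14:00–17:00.
Farrukh ∩ Dana: 16:20–17:00.
Total common minutes: 40.

40 minutes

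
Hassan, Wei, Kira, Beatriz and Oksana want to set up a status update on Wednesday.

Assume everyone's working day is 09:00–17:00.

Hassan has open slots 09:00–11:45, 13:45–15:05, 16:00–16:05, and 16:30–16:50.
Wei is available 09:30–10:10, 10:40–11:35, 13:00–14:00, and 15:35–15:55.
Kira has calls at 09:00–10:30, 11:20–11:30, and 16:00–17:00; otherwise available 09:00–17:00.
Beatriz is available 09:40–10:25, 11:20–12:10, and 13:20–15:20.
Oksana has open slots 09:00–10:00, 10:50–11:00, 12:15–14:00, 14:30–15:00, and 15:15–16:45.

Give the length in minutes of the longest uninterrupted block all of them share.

15 minutes

Kira free within 09:00–17:00: 10:30–11:20, 11:30–16:00.
Hassan ∩ Wei: 09:30–10:10, 10:40–11:35, 13:45–14:00.
Hassan ∩ Wei ∩ Kira: 10:40–11:20, 11:30–11:35, 13:45–14:00.
Hassan ∩ Wei ∩ Kira ∩ Beatriz: 11:30–11:35, 13:45–14:00.
Hassan ∩ Wei ∩ Kira ∩ Beatriz ∩ Oksana: 13:45–14:00.
Single common window of 15 minutes.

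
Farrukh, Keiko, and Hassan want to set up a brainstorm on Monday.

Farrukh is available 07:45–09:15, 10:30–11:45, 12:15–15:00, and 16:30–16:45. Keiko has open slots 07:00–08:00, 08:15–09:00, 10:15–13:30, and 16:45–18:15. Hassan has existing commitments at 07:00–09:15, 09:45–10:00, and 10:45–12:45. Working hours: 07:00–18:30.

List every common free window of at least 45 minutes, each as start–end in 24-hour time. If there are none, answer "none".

Hassan free within 07:00–18:30: 09:15–09:45, 10:00–10:45, 12:45–18:30.
Farrukh ∩ Keiko: 07:45–08:00, 08:15–09:00, 10:30–11:45, 12:15–13:30.
Farrukh ∩ Keiko ∩ Hassan: 10:30–10:45, 12:45–13:30.
Windows ≥ 45 min: 12:45–13:30.

12:45–13:30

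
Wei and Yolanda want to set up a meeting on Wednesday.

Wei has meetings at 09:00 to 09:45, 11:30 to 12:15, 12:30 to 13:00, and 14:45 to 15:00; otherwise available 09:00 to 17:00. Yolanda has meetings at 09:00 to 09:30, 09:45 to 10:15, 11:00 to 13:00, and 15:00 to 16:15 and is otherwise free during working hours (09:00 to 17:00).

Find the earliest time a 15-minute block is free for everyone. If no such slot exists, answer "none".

Wei free within 09:00–17:00: 09:45–11:30, 12:15–12:30, 13:00–14:45, 15:00–17:00.
Yolanda free within 09:00–17:00: 09:30–09:45, 10:15–11:00, 13:00–15:00, 16:15–17:00.
Wei ∩ Yolanda: 10:15–11:00, 13:00–14:45, 16:15–17:00.
Windows ≥ 15 min: 10:15–11:00, 13:00–14:45, 16:15–17:00.
Earliest such window starts at 10:15.

10:15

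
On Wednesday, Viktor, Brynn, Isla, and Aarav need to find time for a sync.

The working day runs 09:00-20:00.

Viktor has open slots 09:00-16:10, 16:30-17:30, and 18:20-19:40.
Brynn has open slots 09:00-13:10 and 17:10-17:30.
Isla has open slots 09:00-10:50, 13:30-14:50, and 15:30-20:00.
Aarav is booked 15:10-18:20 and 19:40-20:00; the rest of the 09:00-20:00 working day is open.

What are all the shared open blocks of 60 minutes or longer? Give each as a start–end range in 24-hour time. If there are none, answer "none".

Aarav free within 09:00–20:00: 09:00–15:10, 18:20–19:40.
Viktor ∩ Brynn: 09:00–13:10, 17:10–17:30.
Viktor ∩ Brynn ∩ Isla: 09:00–10:50, 17:10–17:30.
Viktor ∩ Brynn ∩ Isla ∩ Aarav: 09:00–10:50.
Windows ≥ 60 min: 09:00–10:50.

09:00–10:50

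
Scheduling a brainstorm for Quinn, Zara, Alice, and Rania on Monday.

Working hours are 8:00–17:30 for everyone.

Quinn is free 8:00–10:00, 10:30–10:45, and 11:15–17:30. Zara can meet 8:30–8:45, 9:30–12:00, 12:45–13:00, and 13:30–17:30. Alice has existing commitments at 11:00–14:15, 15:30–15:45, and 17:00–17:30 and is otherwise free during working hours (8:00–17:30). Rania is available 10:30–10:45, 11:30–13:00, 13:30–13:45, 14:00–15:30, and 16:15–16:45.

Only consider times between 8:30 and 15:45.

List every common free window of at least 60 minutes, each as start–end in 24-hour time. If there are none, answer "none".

14:15–15:30

Alice free within 08:00–17:30: 08:00–11:00, 14:15–15:30, 15:45–17:00.
Quinn ∩ Zara: 08:30–08:45, 09:30–10:00, 10:30–10:45, 11:15–12:00, 12:45–13:00, 13:30–17:30.
Quinn ∩ Zara ∩ Alice: 08:30–08:45, 09:30–10:00, 10:30–10:45, 14:15–15:30, 15:45–17:00.
Quinn ∩ Zara ∩ Alice ∩ Rania: 10:30–10:45, 14:15–15:30, 16:15–16:45.
Restricted to 08:30–15:45: 10:30–10:45, 14:15–15:30.
Windows ≥ 60 min: 14:15–15:30.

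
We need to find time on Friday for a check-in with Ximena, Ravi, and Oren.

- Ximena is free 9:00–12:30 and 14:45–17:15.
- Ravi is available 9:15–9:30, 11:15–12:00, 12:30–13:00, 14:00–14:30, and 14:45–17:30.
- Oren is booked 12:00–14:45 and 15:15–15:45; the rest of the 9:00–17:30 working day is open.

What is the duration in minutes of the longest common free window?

Oren free within 09:00–17:30: 09:00–12:00, 14:45–15:15, 15:45–17:30.
Ximena ∩ Ravi: 09:15–09:30, 11:15–12:00, 14:45–17:15.
Ximena ∩ Ravi ∩ Oren: 09:15–09:30, 11:15–12:00, 14:45–15:15, 15:45–17:15.
Common window lengths: 15, 45, 30, 90 min; longest is 90.

90 minutes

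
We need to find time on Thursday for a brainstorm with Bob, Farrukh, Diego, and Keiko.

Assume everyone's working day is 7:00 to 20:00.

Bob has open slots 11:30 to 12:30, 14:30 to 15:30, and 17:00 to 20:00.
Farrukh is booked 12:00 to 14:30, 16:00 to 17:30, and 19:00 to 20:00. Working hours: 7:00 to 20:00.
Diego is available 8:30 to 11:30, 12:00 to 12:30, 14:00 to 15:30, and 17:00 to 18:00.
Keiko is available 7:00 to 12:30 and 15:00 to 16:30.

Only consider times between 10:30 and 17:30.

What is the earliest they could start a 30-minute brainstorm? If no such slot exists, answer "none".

Farrukh free within 07:00–20:00: 07:00–12:00, 14:30–16:00, 17:30–19:00.
Bob ∩ Farrukh: 11:30–12:00, 14:30–15:30, 17:30–19:00.
Bob ∩ Farrukh ∩ Diego: 14:30–15:30, 17:30–18:00.
Bob ∩ Farrukh ∩ Diego ∩ Keiko: 15:00–15:30.
Restricted to 10:30–17:30: 15:00–15:30.
Windows ≥ 30 min: 15:00–15:30.
Earliest such window starts at 15:00.

15:00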